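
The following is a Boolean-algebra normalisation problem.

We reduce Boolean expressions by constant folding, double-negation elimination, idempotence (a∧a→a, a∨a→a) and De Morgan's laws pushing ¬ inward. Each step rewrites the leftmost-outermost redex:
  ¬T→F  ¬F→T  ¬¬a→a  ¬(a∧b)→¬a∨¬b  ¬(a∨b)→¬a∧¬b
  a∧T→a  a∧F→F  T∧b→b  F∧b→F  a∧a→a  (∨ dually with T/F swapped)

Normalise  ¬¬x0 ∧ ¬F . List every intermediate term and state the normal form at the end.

  start: ¬¬x0 ∧ ¬F
  step 1: x0 ∧ ¬F
  step 2: x0 ∧ T
  step 3: x0

Answer: normal form = x0  (in 3 steps)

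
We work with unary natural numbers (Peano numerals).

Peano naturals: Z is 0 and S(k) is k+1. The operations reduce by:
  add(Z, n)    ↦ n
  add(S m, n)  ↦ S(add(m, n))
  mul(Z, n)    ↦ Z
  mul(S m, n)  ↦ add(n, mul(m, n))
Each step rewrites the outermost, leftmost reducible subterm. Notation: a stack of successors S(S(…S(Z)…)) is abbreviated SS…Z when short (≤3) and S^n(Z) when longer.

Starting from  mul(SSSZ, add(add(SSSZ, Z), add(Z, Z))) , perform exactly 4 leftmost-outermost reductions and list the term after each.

Answer: after 4 steps: S(add(add(add(SSZ, Z), add(Z, Z)), mul(SSZ, add(add(SSSZ, Z), add(Z, Z)))))

Reduction:
  start: mul(SSSZ, add(add(SSSZ, Z), add(Z, Z)))
  →1  add(add(add(SSSZ, Z), add(Z, Z)), mul(SSZ, add(add(SSSZ, Z), add(Z, Z))))
  →2  add(add(S(add(SSZ, Z)), add(Z, Z)), mul(SSZ, add(add(SSSZ, Z), add(Z, Z))))
  →3  add(S(add(add(SSZ, Z), add(Z, Z))), mul(SSZ, add(add(SSSZ, Z), add(Z, Z))))
  →4  S(add(add(add(SSZ, Z), add(Z, Z)), mul(SSZ, add(add(SSSZ, Z), add(Z, Z)))))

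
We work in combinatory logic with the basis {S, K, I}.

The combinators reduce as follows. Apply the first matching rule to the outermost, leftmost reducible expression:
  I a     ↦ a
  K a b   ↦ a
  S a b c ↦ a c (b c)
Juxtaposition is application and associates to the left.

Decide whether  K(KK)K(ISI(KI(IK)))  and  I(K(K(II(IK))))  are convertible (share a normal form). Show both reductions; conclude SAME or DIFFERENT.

Answer: DIFFERENT — A ⇓ K, B ⇓ K(KK)

Reduction:
Term A:
  start: K(KK)K(ISI(KI(IK)))
  [1] KK(ISI(KI(IK)))
  [2] K

Term B:
  start: I(K(K(II(IK))))
  [1] K(K(II(IK)))
  [2] K(K(I(IK)))
  [3] K(K(IK))
  [4] K(KK)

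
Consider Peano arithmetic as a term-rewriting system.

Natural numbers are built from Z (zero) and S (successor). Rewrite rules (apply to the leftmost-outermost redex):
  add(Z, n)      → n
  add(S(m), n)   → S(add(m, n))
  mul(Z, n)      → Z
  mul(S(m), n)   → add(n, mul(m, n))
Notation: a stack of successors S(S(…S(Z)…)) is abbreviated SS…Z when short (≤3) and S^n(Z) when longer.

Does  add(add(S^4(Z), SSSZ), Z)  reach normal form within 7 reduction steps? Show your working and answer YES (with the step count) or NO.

  start: add(add(S^4(Z), SSSZ), Z)
  step 1: add(S(add(SSSZ, SSSZ)), Z)
  step 2: S(add(add(SSSZ, SSSZ), Z))
  step 3: S(add(S(add(SSZ, SSSZ)), Z))
  step 4: S(S(add(add(SSZ, SSSZ), Z)))
  step 5: S(S(add(S(add(SZ, SSSZ)), Z)))
  step 6: S(S(S(add(add(SZ, SSSZ), Z))))
  step 7: S(S(S(add(S(add(Z, SSSZ)), Z))))

Answer: NO — after 7 steps the term is S(S(S(add(S(add(Z, SSSZ)), Z)))), not yet normal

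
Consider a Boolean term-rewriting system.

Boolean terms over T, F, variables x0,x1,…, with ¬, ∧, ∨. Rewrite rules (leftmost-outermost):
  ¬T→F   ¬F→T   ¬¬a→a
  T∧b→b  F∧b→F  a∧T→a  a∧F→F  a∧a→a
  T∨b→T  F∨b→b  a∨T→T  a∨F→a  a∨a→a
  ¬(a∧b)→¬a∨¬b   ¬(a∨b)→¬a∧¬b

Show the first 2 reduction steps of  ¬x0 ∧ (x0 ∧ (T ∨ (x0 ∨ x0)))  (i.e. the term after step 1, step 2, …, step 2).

Answer: after 2 steps: ¬x0 ∧ x0

Working:
  start: ¬x0 ∧ (x0 ∧ (T ∨ (x0 ∨ x0)))
  [1] ¬x0 ∧ (x0 ∧ T)
  [2] ¬x0 ∧ x0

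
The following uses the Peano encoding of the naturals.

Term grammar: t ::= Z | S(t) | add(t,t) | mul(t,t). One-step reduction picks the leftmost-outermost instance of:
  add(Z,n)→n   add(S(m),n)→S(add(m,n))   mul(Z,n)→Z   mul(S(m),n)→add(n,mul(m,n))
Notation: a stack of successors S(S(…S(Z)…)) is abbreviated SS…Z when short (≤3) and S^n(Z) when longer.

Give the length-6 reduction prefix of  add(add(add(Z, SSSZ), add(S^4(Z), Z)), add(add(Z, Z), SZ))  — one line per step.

  start: add(add(add(Z, SSSZ), add(S^4(Z), Z)), add(add(Z, Z), SZ))
  [1] add(add(SSSZ, add(S^4(Z), Z)), add(add(Z, Z), SZ))
  [2] add(S(add(SSZ, add(S^4(Z), Z))), add(add(Z, Z), SZ))
  [3] S(add(add(SSZ, add(S^4(Z), Z)), add(add(Z, Z), SZ)))
  [4] S(add(S(add(SZ, add(S^4(Z), Z))), add(add(Z, Z), SZ)))
  [5] S(S(add(add(SZ, add(S^4(Z), Z)), add(add(Z, Z), SZ))))
  [6] S(S(add(S(add(Z, add(S^4(Z), Z))), add(add(Z, Z), SZ))))

Answer: after 6 steps: S(S(add(S(add(Z, add(S^4(Z), Z))), add(add(Z, Z), SZ))))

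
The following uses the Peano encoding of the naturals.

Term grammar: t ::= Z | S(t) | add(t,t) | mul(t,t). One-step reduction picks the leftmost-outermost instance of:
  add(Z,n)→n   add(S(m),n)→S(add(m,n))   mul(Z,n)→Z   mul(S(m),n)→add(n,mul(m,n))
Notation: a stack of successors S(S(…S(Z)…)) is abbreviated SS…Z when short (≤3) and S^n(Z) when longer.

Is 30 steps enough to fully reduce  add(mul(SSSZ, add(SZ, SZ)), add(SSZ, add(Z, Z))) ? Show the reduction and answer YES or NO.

  start: add(mul(SSSZ, add(SZ, SZ)), add(SSZ, add(Z, Z)))
  step 1: add(add(add(SZ, SZ), mul(SSZ, add(SZ, SZ))), add(SSZ, add(Z, Z)))
  step 2: add(add(S(add(Z, SZ)), mul(SSZ, add(SZ, SZ))), add(SSZ, add(Z, Z)))
  step 3: add(S(add(add(Z, SZ), mul(SSZ, add(SZ, SZ)))), add(SSZ, add(Z, Z)))
  step 4: S(add(add(add(Z, SZ), mul(SSZ, add(SZ, SZ))), add(SSZ, add(Z, Z))))
  step 5: S(add(add(SZ, mul(SSZ, add(SZ, SZ))), add(SSZ, add(Z, Z))))
  step 6: S(add(S(add(Z, mul(SSZ, add(SZ, SZ)))), add(SSZ, add(Z, Z))))
  step 7: S(S(add(add(Z, mul(SSZ, add(SZ, SZ))), add(SSZ, add(Z, Z)))))
  step 8: S(S(add(mul(SSZ, add(SZ, SZ)), add(SSZ, add(Z, Z)))))
  step 9: S(S(add(add(add(SZ, SZ), mul(SZ, add(SZ, SZ))), add(SSZ, add(Z, Z)))))
  step 10: S(S(add(add(S(add(Z, SZ)), mul(SZ, add(SZ, SZ))), add(SSZ, add(Z, Z)))))
  step 11: S(S(add(S(add(add(Z, SZ), mul(SZ, add(SZ, SZ)))), add(SSZ, add(Z, Z)))))
  step 12: S(S(S(add(add(add(Z, SZ), mul(SZ, add(SZ, SZ))), add(SSZ, add(Z, Z))))))
  step 13: S(S(S(add(add(SZ, mul(SZ, add(SZ, SZ))), add(SSZ, add(Z, Z))))))
  step 14: S(S(S(add(S(add(Z, mul(SZ, add(SZ, SZ)))), add(SSZ, add(Z, Z))))))
  step 15: S(S(S(S(add(add(Z, mul(SZ, add(SZ, SZ))), add(SSZ, add(Z, Z)))))))
  step 16: S(S(S(S(add(mul(SZ, add(SZ, SZ)), add(SSZ, add(Z, Z)))))))
  step 17: S(S(S(S(add(add(add(SZ, SZ), mul(Z, add(SZ, SZ))), add(SSZ, add(Z, Z)))))))
  step 18: S(S(S(S(add(add(S(add(Z, SZ)), mul(Z, add(SZ, SZ))), add(SSZ, add(Z, Z)))))))
  step 19: S(S(S(S(add(S(add(add(Z, SZ), mul(Z, add(SZ, SZ)))), add(SSZ, add(Z, Z)))))))
  step 20: S(S(S(S(S(add(add(add(Z, SZ), mul(Z, add(SZ, SZ))), add(SSZ, add(Z, Z))))))))
  step 21: S(S(S(S(S(add(add(SZ, mul(Z, add(SZ, SZ))), add(SSZ, add(Z, Z))))))))
  step 22: S(S(S(S(S(add(S(add(Z, mul(Z, add(SZ, SZ)))), add(SSZ, add(Z, Z))))))))
  step 23: S(S(S(S(S(S(add(add(Z, mul(Z, add(SZ, SZ))), add(SSZ, add(Z, Z)))))))))
  step 24: S(S(S(S(S(S(add(mul(Z, add(SZ, SZ)), add(SSZ, add(Z, Z)))))))))
  step 25: S(S(S(S(S(S(add(Z, add(SSZ, add(Z, Z)))))))))
  step 26: S(S(S(S(S(S(add(SSZ, add(Z, Z))))))))
  step 27: S(S(S(S(S(S(S(add(SZ, add(Z, Z)))))))))
  step 28: S(S(S(S(S(S(S(S(add(Z, add(Z, Z))))))))))
  step 29: S(S(S(S(S(S(S(S(add(Z, Z)))))))))
  step 30: S^8(Z)

Answer: YES — reaches normal form S^8(Z) in 30 ≤ 30 steps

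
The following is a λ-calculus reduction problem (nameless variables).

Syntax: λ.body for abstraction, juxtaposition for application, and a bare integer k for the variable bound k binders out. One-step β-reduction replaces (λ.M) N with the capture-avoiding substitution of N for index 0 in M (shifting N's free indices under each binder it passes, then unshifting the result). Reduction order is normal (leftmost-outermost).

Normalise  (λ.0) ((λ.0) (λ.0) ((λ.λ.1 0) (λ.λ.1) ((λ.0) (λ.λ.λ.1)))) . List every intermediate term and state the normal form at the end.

Answer: normal form = λ.λ.λ.λ.1  (in 7 steps)

Derivation:
  start: (λ.0) ((λ.0) (λ.0) ((λ.λ.1 0) (λ.λ.1) ((λ.0) (λ.λ.λ.1))))
  [1] (λ.0) (λ.0) ((λ.λ.1 0) (λ.λ.1) ((λ.0) (λ.λ.λ.1)))
  [2] (λ.0) ((λ.λ.1 0) (λ.λ.1) ((λ.0) (λ.λ.λ.1)))
  [3] (λ.λ.1 0) (λ.λ.1) ((λ.0) (λ.λ.λ.1))
  [4] (λ.(λ.λ.1) 0) ((λ.0) (λ.λ.λ.1))
  [5] (λ.λ.1) ((λ.0) (λ.λ.λ.1))
  [6] λ.(λ.0) (λ.λ.λ.1)
  [7] λ.λ.λ.λ.1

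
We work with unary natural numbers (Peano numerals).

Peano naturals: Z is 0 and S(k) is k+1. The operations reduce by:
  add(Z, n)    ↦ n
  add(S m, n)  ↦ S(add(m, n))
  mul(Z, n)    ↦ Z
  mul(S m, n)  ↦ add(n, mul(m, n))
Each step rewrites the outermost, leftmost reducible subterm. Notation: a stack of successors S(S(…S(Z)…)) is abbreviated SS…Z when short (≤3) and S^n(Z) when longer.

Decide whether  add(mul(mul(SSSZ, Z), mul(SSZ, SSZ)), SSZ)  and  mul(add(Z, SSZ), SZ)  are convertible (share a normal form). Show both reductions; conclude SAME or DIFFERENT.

Term A:
  start: add(mul(mul(SSSZ, Z), mul(SSZ, SSZ)), SSZ)
  step 1: add(mul(add(Z, mul(SSZ, Z)), mul(SSZ, SSZ)), SSZ)
  step 2: add(mul(mul(SSZ, Z), mul(SSZ, SSZ)), SSZ)
  step 3: add(mul(add(Z, mul(SZ, Z)), mul(SSZ, SSZ)), SSZ)
  step 4: add(mul(mul(SZ, Z), mul(SSZ, SSZ)), SSZ)
  step 5: add(mul(add(Z, mul(Z, Z)), mul(SSZ, SSZ)), SSZ)
  step 6: add(mul(mul(Z, Z), mul(SSZ, SSZ)), SSZ)
  step 7: add(mul(Z, mul(SSZ, SSZ)), SSZ)
  step 8: add(Z, SSZ)
  step 9: SSZ

Term B:
  start: mul(add(Z, SSZ), SZ)
  step 1: mul(SSZ, SZ)
  step 2: add(SZ, mul(SZ, SZ))
  step 3: S(add(Z, mul(SZ, SZ)))
  step 4: S(mul(SZ, SZ))
  step 5: S(add(SZ, mul(Z, SZ)))
  step 6: S(S(add(Z, mul(Z, SZ))))
  step 7: S(S(mul(Z, SZ)))
  step 8: SSZ

Answer: SAME — A ⇓ SSZ, B ⇓ SSZ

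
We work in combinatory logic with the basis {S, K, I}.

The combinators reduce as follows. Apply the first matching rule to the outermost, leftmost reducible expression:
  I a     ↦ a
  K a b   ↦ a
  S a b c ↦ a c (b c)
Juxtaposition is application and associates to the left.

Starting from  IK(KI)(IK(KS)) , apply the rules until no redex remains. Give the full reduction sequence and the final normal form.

  start: IK(KI)(IK(KS))
  step 1: K(KI)(IK(KS))
  step 2: KI

Answer: normal form = KI  (in 2 steps)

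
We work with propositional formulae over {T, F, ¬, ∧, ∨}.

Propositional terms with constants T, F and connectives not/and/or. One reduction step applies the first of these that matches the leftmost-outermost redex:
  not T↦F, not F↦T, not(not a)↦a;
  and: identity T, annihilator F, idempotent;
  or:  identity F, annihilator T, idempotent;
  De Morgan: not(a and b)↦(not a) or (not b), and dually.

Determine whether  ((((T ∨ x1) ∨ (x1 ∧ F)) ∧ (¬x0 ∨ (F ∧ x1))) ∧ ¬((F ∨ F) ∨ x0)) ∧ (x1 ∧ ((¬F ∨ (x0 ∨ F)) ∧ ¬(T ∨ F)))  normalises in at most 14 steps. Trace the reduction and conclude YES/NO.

Answer: NO — after 14 steps the term is ¬x0 ∧ (x1 ∧ ¬(T ∨ F)), not yet normal

Derivation:
  start: ((((T ∨ x1) ∨ (x1 ∧ F)) ∧ (¬x0 ∨ (F ∧ x1))) ∧ ¬((F ∨ F) ∨ x0)) ∧ (x1 ∧ ((¬F ∨ (x0 ∨ F)) ∧ ¬(T ∨ F)))
  →1  (((T ∨ (x1 ∧ F)) ∧ (¬x0 ∨ (F ∧ x1))) ∧ ¬((F ∨ F) ∨ x0)) ∧ (x1 ∧ ((¬F ∨ (x0 ∨ F)) ∧ ¬(T ∨ F)))
  →2  ((T ∧ (¬x0 ∨ (F ∧ x1))) ∧ ¬((F ∨ F) ∨ x0)) ∧ (x1 ∧ ((¬F ∨ (x0 ∨ F)) ∧ ¬(T ∨ F)))
  →3  ((¬x0 ∨ (F ∧ x1)) ∧ ¬((F ∨ F) ∨ x0)) ∧ (x1 ∧ ((¬F ∨ (x0 ∨ F)) ∧ ¬(T ∨ F)))
  →4  ((¬x0 ∨ F) ∧ ¬((F ∨ F) ∨ x0)) ∧ (x1 ∧ ((¬F ∨ (x0 ∨ F)) ∧ ¬(T ∨ F)))
  →5  (¬x0 ∧ ¬((F ∨ F) ∨ x0)) ∧ (x1 ∧ ((¬F ∨ (x0 ∨ F)) ∧ ¬(T ∨ F)))
  →6  (¬x0 ∧ (¬(F ∨ F) ∧ ¬x0)) ∧ (x1 ∧ ((¬F ∨ (x0 ∨ F)) ∧ ¬(T ∨ F)))
  →7  (¬x0 ∧ ((¬F ∧ ¬F) ∧ ¬x0)) ∧ (x1 ∧ ((¬F ∨ (x0 ∨ F)) ∧ ¬(T ∨ F)))
  →8  (¬x0 ∧ (¬F ∧ ¬x0)) ∧ (x1 ∧ ((¬F ∨ (x0 ∨ F)) ∧ ¬(T ∨ F)))
  →9  (¬x0 ∧ (T ∧ ¬x0)) ∧ (x1 ∧ ((¬F ∨ (x0 ∨ F)) ∧ ¬(T ∨ F)))
  →10  (¬x0 ∧ ¬x0) ∧ (x1 ∧ ((¬F ∨ (x0 ∨ F)) ∧ ¬(T ∨ F)))
  →11  ¬x0 ∧ (x1 ∧ ((¬F ∨ (x0 ∨ F)) ∧ ¬(T ∨ F)))
  →12  ¬x0 ∧ (x1 ∧ ((T ∨ (x0 ∨ F)) ∧ ¬(T ∨ F)))
  →13  ¬x0 ∧ (x1 ∧ (T ∧ ¬(T ∨ F)))
  →14  ¬x0 ∧ (x1 ∧ ¬(T ∨ F))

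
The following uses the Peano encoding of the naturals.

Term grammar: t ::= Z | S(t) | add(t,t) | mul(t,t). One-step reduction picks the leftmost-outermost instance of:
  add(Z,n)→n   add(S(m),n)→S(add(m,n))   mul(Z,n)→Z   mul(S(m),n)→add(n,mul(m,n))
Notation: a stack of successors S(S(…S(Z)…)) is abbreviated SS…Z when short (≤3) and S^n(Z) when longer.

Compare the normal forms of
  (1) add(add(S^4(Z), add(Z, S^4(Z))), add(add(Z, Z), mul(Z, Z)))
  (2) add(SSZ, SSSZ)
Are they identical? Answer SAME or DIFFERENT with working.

Term A:
  start: add(add(S^4(Z), add(Z, S^4(Z))), add(add(Z, Z), mul(Z, Z)))
  step 1: add(S(add(SSSZ, add(Z, S^4(Z)))), add(add(Z, Z), mul(Z, Z)))
  step 2: S(add(add(SSSZ, add(Z, S^4(Z))), add(add(Z, Z), mul(Z, Z))))
  step 3: S(add(S(add(SSZ, add(Z, S^4(Z)))), add(add(Z, Z), mul(Z, Z))))
  step 4: S(S(add(add(SSZ, add(Z, S^4(Z))), add(add(Z, Z), mul(Z, Z)))))
  step 5: S(S(add(S(add(SZ, add(Z, S^4(Z)))), add(add(Z, Z), mul(Z, Z)))))
  step 6: S(S(S(add(add(SZ, add(Z, S^4(Z))), add(add(Z, Z), mul(Z, Z))))))
  step 7: S(S(S(add(S(add(Z, add(Z, S^4(Z)))), add(add(Z, Z), mul(Z, Z))))))
  step 8: S(S(S(S(add(add(Z, add(Z, S^4(Z))), add(add(Z, Z), mul(Z, Z)))))))
  step 9: S(S(S(S(add(add(Z, S^4(Z)), add(add(Z, Z), mul(Z, Z)))))))
  step 10: S(S(S(S(add(S^4(Z), add(add(Z, Z), mul(Z, Z)))))))
  step 11: S(S(S(S(S(add(SSSZ, add(add(Z, Z), mul(Z, Z))))))))
  step 12: S(S(S(S(S(S(add(SSZ, add(add(Z, Z), mul(Z, Z)))))))))
  step 13: S(S(S(S(S(S(S(add(SZ, add(add(Z, Z), mul(Z, Z))))))))))
  step 14: S(S(S(S(S(S(S(S(add(Z, add(add(Z, Z), mul(Z, Z)))))))))))
  step 15: S(S(S(S(S(S(S(S(add(add(Z, Z), mul(Z, Z))))))))))
  step 16: S(S(S(S(S(S(S(S(add(Z, mul(Z, Z))))))))))
  step 17: S(S(S(S(S(S(S(S(mul(Z, Z)))))))))
  step 18: S^8(Z)

Term B:
  start: add(SSZ, SSSZ)
  step 1: S(add(SZ, SSSZ))
  step 2: S(S(add(Z, SSSZ)))
  step 3: S^5(Z)

Answer: DIFFERENT — A ⇓ S^8(Z), B ⇓ S^5(Z)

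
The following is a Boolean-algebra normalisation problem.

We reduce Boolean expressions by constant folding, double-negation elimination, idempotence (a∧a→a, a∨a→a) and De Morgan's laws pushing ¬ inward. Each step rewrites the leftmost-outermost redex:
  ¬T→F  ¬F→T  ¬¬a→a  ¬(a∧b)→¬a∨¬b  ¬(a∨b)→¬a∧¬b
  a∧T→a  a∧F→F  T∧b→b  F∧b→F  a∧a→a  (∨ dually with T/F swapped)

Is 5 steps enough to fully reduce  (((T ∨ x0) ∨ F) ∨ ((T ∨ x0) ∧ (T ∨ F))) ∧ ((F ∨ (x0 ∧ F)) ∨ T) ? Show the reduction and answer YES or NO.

  start: (((T ∨ x0) ∨ F) ∨ ((T ∨ x0) ∧ (T ∨ F))) ∧ ((F ∨ (x0 ∧ F)) ∨ T)
  →1  ((T ∨ x0) ∨ ((T ∨ x0) ∧ (T ∨ F))) ∧ ((F ∨ (x0 ∧ F)) ∨ T)
  →2  (T ∨ ((T ∨ x0) ∧ (T ∨ F))) ∧ ((F ∨ (x0 ∧ F)) ∨ T)
  →3  T ∧ ((F ∨ (x0 ∧ F)) ∨ T)
  →4  (F ∨ (x0 ∧ F)) ∨ T
  →5  T

Answer: YES — reaches normal form T in 5 ≤ 5 steps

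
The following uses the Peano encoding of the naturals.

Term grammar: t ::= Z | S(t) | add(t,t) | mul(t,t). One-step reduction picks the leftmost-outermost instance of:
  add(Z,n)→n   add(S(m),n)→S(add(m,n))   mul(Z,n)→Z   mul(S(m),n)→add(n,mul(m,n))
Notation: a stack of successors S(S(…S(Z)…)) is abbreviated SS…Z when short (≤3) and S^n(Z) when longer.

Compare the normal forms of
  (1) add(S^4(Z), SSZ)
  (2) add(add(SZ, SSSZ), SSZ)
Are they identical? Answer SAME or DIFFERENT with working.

Term A:
  start: add(S^4(Z), SSZ)
  step 1: S(add(SSSZ, SSZ))
  step 2: S(S(add(SSZ, SSZ)))
  step 3: S(S(S(add(SZ, SSZ))))
  step 4: S(S(S(S(add(Z, SSZ)))))
  step 5: S^6(Z)

Term B:
  start: add(add(SZ, SSSZ), SSZ)
  step 1: add(S(add(Z, SSSZ)), SSZ)
  step 2: S(add(add(Z, SSSZ), SSZ))
  step 3: S(add(SSSZ, SSZ))
  step 4: S(S(add(SSZ, SSZ)))
  step 5: S(S(S(add(SZ, SSZ))))
  step 6: S(S(S(S(add(Z, SSZ)))))
  step 7: S^6(Z)

Answer: SAME — A ⇓ S^6(Z), B ⇓ S^6(Z)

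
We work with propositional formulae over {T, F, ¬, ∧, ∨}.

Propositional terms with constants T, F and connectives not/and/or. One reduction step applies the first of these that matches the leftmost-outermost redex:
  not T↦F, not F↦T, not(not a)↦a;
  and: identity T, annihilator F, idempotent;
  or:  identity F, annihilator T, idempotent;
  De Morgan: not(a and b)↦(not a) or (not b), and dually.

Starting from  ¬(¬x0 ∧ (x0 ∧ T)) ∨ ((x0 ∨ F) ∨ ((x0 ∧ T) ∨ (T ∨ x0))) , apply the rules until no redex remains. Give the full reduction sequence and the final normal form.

Answer: normal form = T  (in 11 steps)

Derivation:
  start: ¬(¬x0 ∧ (x0 ∧ T)) ∨ ((x0 ∨ F) ∨ ((x0 ∧ T) ∨ (T ∨ x0)))
  step 1: (¬¬x0 ∨ ¬(x0 ∧ T)) ∨ ((x0 ∨ F) ∨ ((x0 ∧ T) ∨ (T ∨ x0)))
  step 2: (x0 ∨ ¬(x0 ∧ T)) ∨ ((x0 ∨ F) ∨ ((x0 ∧ T) ∨ (T ∨ x0)))
  step 3: (x0 ∨ (¬x0 ∨ ¬T)) ∨ ((x0 ∨ F) ∨ ((x0 ∧ T) ∨ (T ∨ x0)))
  step 4: (x0 ∨ (¬x0 ∨ F)) ∨ ((x0 ∨ F) ∨ ((x0 ∧ T) ∨ (T ∨ x0)))
  step 5: (x0 ∨ ¬x0) ∨ ((x0 ∨ F) ∨ ((x0 ∧ T) ∨ (T ∨ x0)))
  step 6: (x0 ∨ ¬x0) ∨ (x0 ∨ ((x0 ∧ T) ∨ (T ∨ x0)))
  step 7: (x0 ∨ ¬x0) ∨ (x0 ∨ (x0 ∨ (T ∨ x0)))
  step 8: (x0 ∨ ¬x0) ∨ (x0 ∨ (x0 ∨ T))
  step 9: (x0 ∨ ¬x0) ∨ (x0 ∨ T)
  step 10: (x0 ∨ ¬x0) ∨ T
  step 11: T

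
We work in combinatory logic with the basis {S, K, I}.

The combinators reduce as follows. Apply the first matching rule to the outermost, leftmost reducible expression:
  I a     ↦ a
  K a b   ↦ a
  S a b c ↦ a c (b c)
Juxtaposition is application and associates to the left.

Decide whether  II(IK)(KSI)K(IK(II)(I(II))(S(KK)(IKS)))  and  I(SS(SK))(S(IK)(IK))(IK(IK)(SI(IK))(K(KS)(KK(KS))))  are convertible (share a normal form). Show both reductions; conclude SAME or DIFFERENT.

Term A:
  start: II(IK)(KSI)K(IK(II)(I(II))(S(KK)(IKS)))
  →1  I(IK)(KSI)K(IK(II)(I(II))(S(KK)(IKS)))
  →2  IK(KSI)K(IK(II)(I(II))(S(KK)(IKS)))
  →3  K(KSI)K(IK(II)(I(II))(S(KK)(IKS)))
  →4  KSI(IK(II)(I(II))(S(KK)(IKS)))
  →5  S(IK(II)(I(II))(S(KK)(IKS)))
  →6  S(K(II)(I(II))(S(KK)(IKS)))
  →7  S(II(S(KK)(IKS)))
  →8  S(I(S(KK)(IKS)))
  →9  S(S(KK)(IKS))
  →10  S(S(KK)(KS))

Term B:
  start: I(SS(SK))(S(IK)(IK))(IK(IK)(SI(IK))(K(KS)(KK(KS))))
  →1  SS(SK)(S(IK)(IK))(IK(IK)(SI(IK))(K(KS)(KK(KS))))
  →2  S(S(IK)(IK))(SK(S(IK)(IK)))(IK(IK)(SI(IK))(K(KS)(KK(KS))))
  →3  S(IK)(IK)(IK(IK)(SI(IK))(K(KS)(KK(KS))))(SK(S(IK)(IK))(IK(IK)(SI(IK))(K(KS)(KK(KS)))))
  →4  IK(IK(IK)(SI(IK))(K(KS)(KK(KS))))(IK(IK(IK)(SI(IK))(K(KS)(KK(KS)))))(SK(S(IK)(IK))(IK(IK)(SI(IK))(K(KS)(KK(KS)))))
  →5  K(IK(IK)(SI(IK))(K(KS)(KK(KS))))(IK(IK(IK)(SI(IK))(K(KS)(KK(KS)))))(SK(S(IK)(IK))(IK(IK)(SI(IK))(K(KS)(KK(KS)))))
  →6  IK(IK)(SI(IK))(K(KS)(KK(KS)))(SK(S(IK)(IK))(IK(IK)(SI(IK))(K(KS)(KK(KS)))))
  →7  K(IK)(SI(IK))(K(KS)(KK(KS)))(SK(S(IK)(IK))(IK(IK)(SI(IK))(K(KS)(KK(KS)))))
  →8  IK(K(KS)(KK(KS)))(SK(S(IK)(IK))(IK(IK)(SI(IK))(K(KS)(KK(KS)))))
  →9  K(K(KS)(KK(KS)))(SK(S(IK)(IK))(IK(IK)(SI(IK))(K(KS)(KK(KS)))))
  →10  K(KS)(KK(KS))
  →11  KS

Answer: DIFFERENT — A ⇓ S(S(KK)(KS)), B ⇓ KS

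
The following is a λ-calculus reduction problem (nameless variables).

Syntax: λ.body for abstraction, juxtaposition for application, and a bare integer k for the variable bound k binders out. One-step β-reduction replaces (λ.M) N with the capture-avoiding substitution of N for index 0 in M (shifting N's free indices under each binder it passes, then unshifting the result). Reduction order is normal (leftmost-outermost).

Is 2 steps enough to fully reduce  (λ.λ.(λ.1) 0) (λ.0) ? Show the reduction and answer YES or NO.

Answer: YES — reaches normal form λ.0 in 2 ≤ 2 steps

Working:
  start: (λ.λ.(λ.1) 0) (λ.0)
  →1  λ.(λ.1) 0
  →2  λ.0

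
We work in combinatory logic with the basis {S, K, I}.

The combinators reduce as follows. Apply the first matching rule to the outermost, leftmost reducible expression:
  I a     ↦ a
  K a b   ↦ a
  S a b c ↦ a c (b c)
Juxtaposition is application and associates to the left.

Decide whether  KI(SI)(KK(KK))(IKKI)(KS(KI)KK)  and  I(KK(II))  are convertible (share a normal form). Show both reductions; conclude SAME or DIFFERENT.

Answer: SAME — A ⇓ K, B ⇓ K

Reduction:
Term A:
  start: KI(SI)(KK(KK))(IKKI)(KS(KI)KK)
  [1] I(KK(KK))(IKKI)(KS(KI)KK)
  [2] KK(KK)(IKKI)(KS(KI)KK)
  [3] K(IKKI)(KS(KI)KK)
  [4] IKKI
  [5] KKI
  [6] K

Term B:
  start: I(KK(II))
  [1] KK(II)
  [2] K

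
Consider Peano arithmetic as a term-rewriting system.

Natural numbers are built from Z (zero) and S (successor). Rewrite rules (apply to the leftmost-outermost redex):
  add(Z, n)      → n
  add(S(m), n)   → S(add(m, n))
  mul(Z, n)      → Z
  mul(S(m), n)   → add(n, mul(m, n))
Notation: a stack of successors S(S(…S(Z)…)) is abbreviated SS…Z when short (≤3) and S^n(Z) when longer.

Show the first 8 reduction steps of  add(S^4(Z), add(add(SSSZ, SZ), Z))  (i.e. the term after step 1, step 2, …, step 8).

Answer: after 8 steps: S(S(S(S(S(add(S(add(SZ, SZ)), Z))))))

Working:
  start: add(S^4(Z), add(add(SSSZ, SZ), Z))
  [1] S(add(SSSZ, add(add(SSSZ, SZ), Z)))
  [2] S(S(add(SSZ, add(add(SSSZ, SZ), Z))))
  [3] S(S(S(add(SZ, add(add(SSSZ, SZ), Z)))))
  [4] S(S(S(S(add(Z, add(add(SSSZ, SZ), Z))))))
  [5] S(S(S(S(add(add(SSSZ, SZ), Z)))))
  [6] S(S(S(S(add(S(add(SSZ, SZ)), Z)))))
  [7] S(S(S(S(S(add(add(SSZ, SZ), Z))))))
  [8] S(S(S(S(S(add(S(add(SZ, SZ)), Z))))))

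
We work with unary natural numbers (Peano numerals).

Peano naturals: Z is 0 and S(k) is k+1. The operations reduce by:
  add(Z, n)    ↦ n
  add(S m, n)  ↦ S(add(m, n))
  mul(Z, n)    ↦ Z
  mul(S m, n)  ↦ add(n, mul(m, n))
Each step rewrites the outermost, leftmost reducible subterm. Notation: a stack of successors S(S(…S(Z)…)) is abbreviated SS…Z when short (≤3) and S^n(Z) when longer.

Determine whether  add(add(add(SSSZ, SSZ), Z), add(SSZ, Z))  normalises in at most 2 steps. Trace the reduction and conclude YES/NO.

  start: add(add(add(SSSZ, SSZ), Z), add(SSZ, Z))
  →1  add(add(S(add(SSZ, SSZ)), Z), add(SSZ, Z))
  →2  add(S(add(add(SSZ, SSZ), Z)), add(SSZ, Z))

Answer: NO — after 2 steps the term is add(S(add(add(SSZ, SSZ), Z)), add(SSZ, Z)), not yet normal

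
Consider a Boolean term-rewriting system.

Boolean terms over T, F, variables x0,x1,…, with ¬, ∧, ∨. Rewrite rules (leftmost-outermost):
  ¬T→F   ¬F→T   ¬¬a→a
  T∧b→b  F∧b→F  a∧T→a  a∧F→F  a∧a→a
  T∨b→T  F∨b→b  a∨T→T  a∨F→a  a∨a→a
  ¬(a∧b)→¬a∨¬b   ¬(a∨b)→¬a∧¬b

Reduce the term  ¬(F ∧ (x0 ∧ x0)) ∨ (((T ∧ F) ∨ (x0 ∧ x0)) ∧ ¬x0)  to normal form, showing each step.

  start: ¬(F ∧ (x0 ∧ x0)) ∨ (((T ∧ F) ∨ (x0 ∧ x0)) ∧ ¬x0)
  step 1: (¬F ∨ ¬(x0 ∧ x0)) ∨ (((T ∧ F) ∨ (x0 ∧ x0)) ∧ ¬x0)
  step 2: (T ∨ ¬(x0 ∧ x0)) ∨ (((T ∧ F) ∨ (x0 ∧ x0)) ∧ ¬x0)
  step 3: T ∨ (((T ∧ F) ∨ (x0 ∧ x0)) ∧ ¬x0)
  step 4: T

Answer: normal form = T  (in 4 steps)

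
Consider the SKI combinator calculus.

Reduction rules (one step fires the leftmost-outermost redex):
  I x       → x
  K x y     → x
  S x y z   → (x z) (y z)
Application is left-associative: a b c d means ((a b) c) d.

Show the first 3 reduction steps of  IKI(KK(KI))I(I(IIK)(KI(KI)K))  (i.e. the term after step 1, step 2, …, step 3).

  start: IKI(KK(KI))I(I(IIK)(KI(KI)K))
  →1  KI(KK(KI))I(I(IIK)(KI(KI)K))
  →2  II(I(IIK)(KI(KI)K))
  →3  I(I(IIK)(KI(KI)K))

Answer: after 3 steps: I(I(IIK)(KI(KI)K))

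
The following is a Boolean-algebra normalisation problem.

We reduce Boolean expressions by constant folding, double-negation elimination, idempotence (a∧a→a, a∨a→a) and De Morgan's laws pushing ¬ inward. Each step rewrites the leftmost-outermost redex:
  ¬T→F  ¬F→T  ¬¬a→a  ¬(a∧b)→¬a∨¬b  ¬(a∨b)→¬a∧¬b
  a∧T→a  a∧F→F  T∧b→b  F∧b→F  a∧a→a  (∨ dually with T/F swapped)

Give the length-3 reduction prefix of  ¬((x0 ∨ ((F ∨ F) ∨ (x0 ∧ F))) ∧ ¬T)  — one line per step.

Answer: after 3 steps: (¬x0 ∧ (¬(F ∨ F) ∧ ¬(x0 ∧ F))) ∨ ¬¬T

Reduction:
  start: ¬((x0 ∨ ((F ∨ F) ∨ (x0 ∧ F))) ∧ ¬T)
  →1  ¬(x0 ∨ ((F ∨ F) ∨ (x0 ∧ F))) ∨ ¬¬T
  →2  (¬x0 ∧ ¬((F ∨ F) ∨ (x0 ∧ F))) ∨ ¬¬T
  →3  (¬x0 ∧ (¬(F ∨ F) ∧ ¬(x0 ∧ F))) ∨ ¬¬T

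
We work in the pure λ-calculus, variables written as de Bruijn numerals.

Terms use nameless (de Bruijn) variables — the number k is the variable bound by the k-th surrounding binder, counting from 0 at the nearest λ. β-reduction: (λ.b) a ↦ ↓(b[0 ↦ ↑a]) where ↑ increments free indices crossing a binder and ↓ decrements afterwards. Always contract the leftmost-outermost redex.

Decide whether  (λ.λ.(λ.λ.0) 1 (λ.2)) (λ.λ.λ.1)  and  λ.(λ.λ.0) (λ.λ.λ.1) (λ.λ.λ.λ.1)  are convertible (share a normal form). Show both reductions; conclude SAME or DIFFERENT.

Answer: SAME — A ⇓ λ.λ.λ.λ.λ.1, B ⇓ λ.λ.λ.λ.λ.1

Derivation:
Term A:
  start: (λ.λ.(λ.λ.0) 1 (λ.2)) (λ.λ.λ.1)
  [1] λ.(λ.λ.0) (λ.λ.λ.1) (λ.λ.λ.λ.1)
  [2] λ.(λ.0) (λ.λ.λ.λ.1)
  [3] λ.λ.λ.λ.λ.1

Term B:
  start: λ.(λ.λ.0) (λ.λ.λ.1) (λ.λ.λ.λ.1)
  [1] λ.(λ.0) (λ.λ.λ.λ.1)
  [2] λ.λ.λ.λ.λ.1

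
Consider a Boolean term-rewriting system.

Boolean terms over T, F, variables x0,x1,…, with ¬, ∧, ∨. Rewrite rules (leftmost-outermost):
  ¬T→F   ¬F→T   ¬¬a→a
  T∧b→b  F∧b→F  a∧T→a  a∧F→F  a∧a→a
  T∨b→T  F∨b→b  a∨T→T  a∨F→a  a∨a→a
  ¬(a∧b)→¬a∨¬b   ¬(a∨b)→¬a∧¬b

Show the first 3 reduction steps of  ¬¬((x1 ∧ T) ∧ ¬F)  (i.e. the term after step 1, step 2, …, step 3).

Answer: after 3 steps: x1 ∧ T

Reduction:
  start: ¬¬((x1 ∧ T) ∧ ¬F)
  step 1: (x1 ∧ T) ∧ ¬F
  step 2: x1 ∧ ¬F
  step 3: x1 ∧ T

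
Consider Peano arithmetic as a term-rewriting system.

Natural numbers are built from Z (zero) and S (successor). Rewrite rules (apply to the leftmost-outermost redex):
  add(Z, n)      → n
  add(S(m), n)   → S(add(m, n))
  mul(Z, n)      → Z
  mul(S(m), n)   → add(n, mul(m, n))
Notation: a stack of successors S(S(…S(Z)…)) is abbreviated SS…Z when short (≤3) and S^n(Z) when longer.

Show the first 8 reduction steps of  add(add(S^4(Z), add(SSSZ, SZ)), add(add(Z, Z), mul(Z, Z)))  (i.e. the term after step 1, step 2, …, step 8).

Answer: after 8 steps: S(S(S(S(add(add(Z, add(SSSZ, SZ)), add(add(Z, Z), mul(Z, Z)))))))

Derivation:
  start: add(add(S^4(Z), add(SSSZ, SZ)), add(add(Z, Z), mul(Z, Z)))
  [1] add(S(add(SSSZ, add(SSSZ, SZ))), add(add(Z, Z), mul(Z, Z)))
  [2] S(add(add(SSSZ, add(SSSZ, SZ)), add(add(Z, Z), mul(Z, Z))))
  [3] S(add(S(add(SSZ, add(SSSZ, SZ))), add(add(Z, Z), mul(Z, Z))))
  [4] S(S(add(add(SSZ, add(SSSZ, SZ)), add(add(Z, Z), mul(Z, Z)))))
  [5] S(S(add(S(add(SZ, add(SSSZ, SZ))), add(add(Z, Z), mul(Z, Z)))))
  [6] S(S(S(add(add(SZ, add(SSSZ, SZ)), add(add(Z, Z), mul(Z, Z))))))
  [7] S(S(S(add(S(add(Z, add(SSSZ, SZ))), add(add(Z, Z), mul(Z, Z))))))
  [8] S(S(S(S(add(add(Z, add(SSSZ, SZ)), add(add(Z, Z), mul(Z, Z)))))))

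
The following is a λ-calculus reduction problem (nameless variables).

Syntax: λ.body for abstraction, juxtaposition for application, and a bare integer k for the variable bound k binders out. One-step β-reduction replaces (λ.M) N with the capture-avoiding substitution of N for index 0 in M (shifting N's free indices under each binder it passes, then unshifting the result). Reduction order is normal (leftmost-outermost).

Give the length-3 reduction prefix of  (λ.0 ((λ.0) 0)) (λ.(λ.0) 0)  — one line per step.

Answer: after 3 steps: (λ.0) (λ.(λ.0) 0)

Working:
  start: (λ.0 ((λ.0) 0)) (λ.(λ.0) 0)
  →1  (λ.(λ.0) 0) ((λ.0) (λ.(λ.0) 0))
  →2  (λ.0) ((λ.0) (λ.(λ.0) 0))
  →3  (λ.0) (λ.(λ.0) 0)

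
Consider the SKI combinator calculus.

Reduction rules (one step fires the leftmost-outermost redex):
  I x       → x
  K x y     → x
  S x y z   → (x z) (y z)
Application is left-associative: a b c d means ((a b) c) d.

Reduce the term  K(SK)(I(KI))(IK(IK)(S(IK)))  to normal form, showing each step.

  start: K(SK)(I(KI))(IK(IK)(S(IK)))
  →1  SK(IK(IK)(S(IK)))
  →2  SK(K(IK)(S(IK)))
  →3  SK(IK)
  →4  SKK

Answer: normal form = SKK  (in 4 steps)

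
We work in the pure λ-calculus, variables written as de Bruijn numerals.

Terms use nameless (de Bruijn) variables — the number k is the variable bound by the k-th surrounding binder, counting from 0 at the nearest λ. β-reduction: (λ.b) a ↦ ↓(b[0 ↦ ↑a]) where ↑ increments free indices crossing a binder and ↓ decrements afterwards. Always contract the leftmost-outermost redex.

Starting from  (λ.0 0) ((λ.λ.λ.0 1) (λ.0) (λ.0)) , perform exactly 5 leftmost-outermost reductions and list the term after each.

Answer: after 5 steps: (λ.λ.0 1) (λ.0) (λ.0)

Working:
  start: (λ.0 0) ((λ.λ.λ.0 1) (λ.0) (λ.0))
  [1] (λ.λ.λ.0 1) (λ.0) (λ.0) ((λ.λ.λ.0 1) (λ.0) (λ.0))
  [2] (λ.λ.0 1) (λ.0) ((λ.λ.λ.0 1) (λ.0) (λ.0))
  [3] (λ.0 (λ.0)) ((λ.λ.λ.0 1) (λ.0) (λ.0))
  [4] (λ.λ.λ.0 1) (λ.0) (λ.0) (λ.0)
  [5] (λ.λ.0 1) (λ.0) (λ.0)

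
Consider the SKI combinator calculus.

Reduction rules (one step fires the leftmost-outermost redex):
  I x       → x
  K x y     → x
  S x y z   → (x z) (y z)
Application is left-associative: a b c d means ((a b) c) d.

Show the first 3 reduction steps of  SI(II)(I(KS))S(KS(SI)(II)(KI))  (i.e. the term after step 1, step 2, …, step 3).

  start: SI(II)(I(KS))S(KS(SI)(II)(KI))
  →1  I(I(KS))(II(I(KS)))S(KS(SI)(II)(KI))
  →2  I(KS)(II(I(KS)))S(KS(SI)(II)(KI))
  →3  KS(II(I(KS)))S(KS(SI)(II)(KI))

Answer: after 3 steps: KS(II(I(KS)))S(KS(SI)(II)(KI))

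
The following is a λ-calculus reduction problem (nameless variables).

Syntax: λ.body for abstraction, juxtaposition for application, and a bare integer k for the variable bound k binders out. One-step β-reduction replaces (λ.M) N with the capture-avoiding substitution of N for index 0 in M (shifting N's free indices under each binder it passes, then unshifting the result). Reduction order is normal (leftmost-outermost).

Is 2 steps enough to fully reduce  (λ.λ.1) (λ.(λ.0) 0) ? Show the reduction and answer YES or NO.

Answer: YES — reaches normal form λ.λ.0 in 2 ≤ 2 steps

Derivation:
  start: (λ.λ.1) (λ.(λ.0) 0)
  →1  λ.λ.(λ.0) 0
  →2  λ.λ.0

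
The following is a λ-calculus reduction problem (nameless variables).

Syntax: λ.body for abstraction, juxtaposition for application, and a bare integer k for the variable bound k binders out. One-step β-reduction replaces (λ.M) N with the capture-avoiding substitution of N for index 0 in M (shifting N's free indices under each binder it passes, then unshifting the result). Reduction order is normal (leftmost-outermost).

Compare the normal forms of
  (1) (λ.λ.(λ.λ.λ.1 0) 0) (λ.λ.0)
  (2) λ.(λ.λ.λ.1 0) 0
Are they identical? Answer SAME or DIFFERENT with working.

Term A:
  start: (λ.λ.(λ.λ.λ.1 0) 0) (λ.λ.0)
  step 1: λ.(λ.λ.λ.1 0) 0
  step 2: λ.λ.λ.1 0

Term B:
  start: λ.(λ.λ.λ.1 0) 0
  step 1: λ.λ.λ.1 0

Answer: SAME — A ⇓ λ.λ.λ.1 0, B ⇓ λ.λ.λ.1 0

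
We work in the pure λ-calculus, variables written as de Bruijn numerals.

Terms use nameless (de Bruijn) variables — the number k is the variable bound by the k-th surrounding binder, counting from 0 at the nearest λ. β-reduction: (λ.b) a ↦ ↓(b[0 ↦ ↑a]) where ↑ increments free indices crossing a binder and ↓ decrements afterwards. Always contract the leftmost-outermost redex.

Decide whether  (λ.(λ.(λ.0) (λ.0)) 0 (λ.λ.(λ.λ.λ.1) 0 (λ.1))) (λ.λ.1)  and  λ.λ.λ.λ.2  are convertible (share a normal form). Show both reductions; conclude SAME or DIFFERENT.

Term A:
  start: (λ.(λ.(λ.0) (λ.0)) 0 (λ.λ.(λ.λ.λ.1) 0 (λ.1))) (λ.λ.1)
  step 1: (λ.(λ.0) (λ.0)) (λ.λ.1) (λ.λ.(λ.λ.λ.1) 0 (λ.1))
  step 2: (λ.0) (λ.0) (λ.λ.(λ.λ.λ.1) 0 (λ.1))
  step 3: (λ.0) (λ.λ.(λ.λ.λ.1) 0 (λ.1))
  step 4: λ.λ.(λ.λ.λ.1) 0 (λ.1)
  step 5: λ.λ.(λ.λ.1) (λ.1)
  step 6: λ.λ.λ.λ.2

Term B:
  start: λ.λ.λ.λ.2

Answer: SAME — A ⇓ λ.λ.λ.λ.2, B ⇓ λ.λ.λ.λ.2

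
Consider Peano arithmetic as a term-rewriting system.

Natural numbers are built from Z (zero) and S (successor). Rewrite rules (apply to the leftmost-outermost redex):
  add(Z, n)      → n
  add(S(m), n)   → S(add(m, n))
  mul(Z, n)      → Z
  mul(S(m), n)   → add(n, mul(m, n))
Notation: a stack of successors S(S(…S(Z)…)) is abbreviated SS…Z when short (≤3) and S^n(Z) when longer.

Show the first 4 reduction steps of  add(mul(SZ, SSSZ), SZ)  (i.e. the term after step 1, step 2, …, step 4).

  start: add(mul(SZ, SSSZ), SZ)
  step 1: add(add(SSSZ, mul(Z, SSSZ)), SZ)
  step 2: add(S(add(SSZ, mul(Z, SSSZ))), SZ)
  step 3: S(add(add(SSZ, mul(Z, SSSZ)), SZ))
  step 4: S(add(S(add(SZ, mul(Z, SSSZ))), SZ))

Answer: after 4 steps: S(add(S(add(SZ, mul(Z, SSSZ))), SZ))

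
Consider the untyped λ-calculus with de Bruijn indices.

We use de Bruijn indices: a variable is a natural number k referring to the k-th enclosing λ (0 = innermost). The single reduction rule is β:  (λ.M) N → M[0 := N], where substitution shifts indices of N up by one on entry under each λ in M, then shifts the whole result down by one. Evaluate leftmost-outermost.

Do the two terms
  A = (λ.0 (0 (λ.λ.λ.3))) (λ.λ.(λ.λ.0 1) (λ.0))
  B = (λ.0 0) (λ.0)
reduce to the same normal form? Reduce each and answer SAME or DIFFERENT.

Term A:
  start: (λ.0 (0 (λ.λ.λ.3))) (λ.λ.(λ.λ.0 1) (λ.0))
  [1] (λ.λ.(λ.λ.0 1) (λ.0)) ((λ.λ.(λ.λ.0 1) (λ.0)) (λ.λ.λ.λ.λ.(λ.λ.0 1) (λ.0)))
  [2] λ.(λ.λ.0 1) (λ.0)
  [3] λ.λ.0 (λ.0)

Term B:
  start: (λ.0 0) (λ.0)
  [1] (λ.0) (λ.0)
  [2] λ.0

Answer: DIFFERENT — A ⇓ λ.λ.0 (λ.0), B ⇓ λ.0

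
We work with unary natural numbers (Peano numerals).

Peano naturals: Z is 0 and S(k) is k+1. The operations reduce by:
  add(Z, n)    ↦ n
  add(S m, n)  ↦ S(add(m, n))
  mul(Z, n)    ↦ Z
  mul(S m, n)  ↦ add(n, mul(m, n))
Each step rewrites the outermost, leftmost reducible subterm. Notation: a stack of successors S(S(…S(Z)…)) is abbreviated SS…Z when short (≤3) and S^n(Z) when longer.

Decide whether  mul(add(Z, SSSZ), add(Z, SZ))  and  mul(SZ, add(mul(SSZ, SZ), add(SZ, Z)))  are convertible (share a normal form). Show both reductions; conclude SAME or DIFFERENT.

Answer: SAME — A ⇓ SSSZ, B ⇓ SSSZ

Reduction:
Term A:
  start: mul(add(Z, SSSZ), add(Z, SZ))
  →1  mul(SSSZ, add(Z, SZ))
  →2  add(add(Z, SZ), mul(SSZ, add(Z, SZ)))
  →3  add(SZ, mul(SSZ, add(Z, SZ)))
  →4  S(add(Z, mul(SSZ, add(Z, SZ))))
  →5  S(mul(SSZ, add(Z, SZ)))
  →6  S(add(add(Z, SZ), mul(SZ, add(Z, SZ))))
  →7  S(add(SZ, mul(SZ, add(Z, SZ))))
  →8  S(S(add(Z, mul(SZ, add(Z, SZ)))))
  →9  S(S(mul(SZ, add(Z, SZ))))
  →10  S(S(add(add(Z, SZ), mul(Z, add(Z, SZ)))))
  →11  S(S(add(SZ, mul(Z, add(Z, SZ)))))
  →12  S(S(S(add(Z, mul(Z, add(Z, SZ))))))
  →13  S(S(S(mul(Z, add(Z, SZ)))))
  →14  SSSZ

Term B:
  start: mul(SZ, add(mul(SSZ, SZ), add(SZ, Z)))
  →1  add(add(mul(SSZ, SZ), add(SZ, Z)), mul(Z, add(mul(SSZ, SZ), add(SZ, Z))))
  →2  add(add(add(SZ, mul(SZ, SZ)), add(SZ, Z)), mul(Z, add(mul(SSZ, SZ), add(SZ, Z))))
  →3  add(add(S(add(Z, mul(SZ, SZ))), add(SZ, Z)), mul(Z, add(mul(SSZ, SZ), add(SZ, Z))))
  →4  add(S(add(add(Z, mul(SZ, SZ)), add(SZ, Z))), mul(Z, add(mul(SSZ, SZ), add(SZ, Z))))
  →5  S(add(add(add(Z, mul(SZ, SZ)), add(SZ, Z)), mul(Z, add(mul(SSZ, SZ), add(SZ, Z)))))
  →6  S(add(add(mul(SZ, SZ), add(SZ, Z)), mul(Z, add(mul(SSZ, SZ), add(SZ, Z)))))
  →7  S(add(add(add(SZ, mul(Z, SZ)), add(SZ, Z)), mul(Z, add(mul(SSZ, SZ), add(SZ, Z)))))
  →8  S(add(add(S(add(Z, mul(Z, SZ))), add(SZ, Z)), mul(Z, add(mul(SSZ, SZ), add(SZ, Z)))))
  →9  S(add(S(add(add(Z, mul(Z, SZ)), add(SZ, Z))), mul(Z, add(mul(SSZ, SZ), add(SZ, Z)))))
  →10  S(S(add(add(add(Z, mul(Z, SZ)), add(SZ, Z)), mul(Z, add(mul(SSZ, SZ), add(SZ, Z))))))
  →11  S(S(add(add(mul(Z, SZ), add(SZ, Z)), mul(Z, add(mul(SSZ, SZ), add(SZ, Z))))))
  →12  S(S(add(add(Z, add(SZ, Z)), mul(Z, add(mul(SSZ, SZ), add(SZ, Z))))))
  →13  S(S(add(add(SZ, Z), mul(Z, add(mul(SSZ, SZ), add(SZ, Z))))))
  →14  S(S(add(S(add(Z, Z)), mul(Z, add(mul(SSZ, SZ), add(SZ, Z))))))
  →15  S(S(S(add(add(Z, Z), mul(Z, add(mul(SSZ, SZ), add(SZ, Z)))))))
  →16  S(S(S(add(Z, mul(Z, add(mul(SSZ, SZ), add(SZ, Z)))))))
  →17  S(S(S(mul(Z, add(mul(SSZ, SZ), add(SZ, Z))))))
  →18  SSSZ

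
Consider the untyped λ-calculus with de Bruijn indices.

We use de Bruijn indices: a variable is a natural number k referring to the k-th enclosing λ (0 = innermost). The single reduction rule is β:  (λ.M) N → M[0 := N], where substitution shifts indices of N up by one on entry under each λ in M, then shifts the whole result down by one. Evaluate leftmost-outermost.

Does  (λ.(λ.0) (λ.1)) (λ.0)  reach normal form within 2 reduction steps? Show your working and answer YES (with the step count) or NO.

Answer: YES — reaches normal form λ.λ.0 in 2 ≤ 2 steps

Derivation:
  start: (λ.(λ.0) (λ.1)) (λ.0)
  →1  (λ.0) (λ.λ.0)
  →2  λ.λ.0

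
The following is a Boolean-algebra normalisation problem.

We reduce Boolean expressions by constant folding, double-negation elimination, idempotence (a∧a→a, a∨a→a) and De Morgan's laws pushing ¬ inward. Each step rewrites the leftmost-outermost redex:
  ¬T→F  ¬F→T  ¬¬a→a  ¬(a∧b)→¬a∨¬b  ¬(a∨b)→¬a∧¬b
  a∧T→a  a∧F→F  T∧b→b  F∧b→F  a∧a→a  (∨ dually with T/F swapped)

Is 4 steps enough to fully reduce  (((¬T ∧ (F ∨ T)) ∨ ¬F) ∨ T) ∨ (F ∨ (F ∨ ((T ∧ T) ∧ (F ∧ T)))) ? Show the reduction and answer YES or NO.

  start: (((¬T ∧ (F ∨ T)) ∨ ¬F) ∨ T) ∨ (F ∨ (F ∨ ((T ∧ T) ∧ (F ∧ T))))
  [1] T ∨ (F ∨ (F ∨ ((T ∧ T) ∧ (F ∧ T))))
  [2] T

Answer: YES — reaches normal form T in 2 ≤ 4 steps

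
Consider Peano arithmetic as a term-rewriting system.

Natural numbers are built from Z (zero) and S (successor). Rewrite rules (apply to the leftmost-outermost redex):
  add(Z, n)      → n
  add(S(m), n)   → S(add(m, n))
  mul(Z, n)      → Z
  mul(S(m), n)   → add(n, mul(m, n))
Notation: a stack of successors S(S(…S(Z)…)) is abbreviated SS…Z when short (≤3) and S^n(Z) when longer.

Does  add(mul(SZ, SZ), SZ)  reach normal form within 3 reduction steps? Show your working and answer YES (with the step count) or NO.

Answer: NO — after 3 steps the term is S(add(add(Z, mul(Z, SZ)), SZ)), not yet normal

Reduction:
  start: add(mul(SZ, SZ), SZ)
  →1  add(add(SZ, mul(Z, SZ)), SZ)
  →2  add(S(add(Z, mul(Z, SZ))), SZ)
  →3  S(add(add(Z, mul(Z, SZ)), SZ))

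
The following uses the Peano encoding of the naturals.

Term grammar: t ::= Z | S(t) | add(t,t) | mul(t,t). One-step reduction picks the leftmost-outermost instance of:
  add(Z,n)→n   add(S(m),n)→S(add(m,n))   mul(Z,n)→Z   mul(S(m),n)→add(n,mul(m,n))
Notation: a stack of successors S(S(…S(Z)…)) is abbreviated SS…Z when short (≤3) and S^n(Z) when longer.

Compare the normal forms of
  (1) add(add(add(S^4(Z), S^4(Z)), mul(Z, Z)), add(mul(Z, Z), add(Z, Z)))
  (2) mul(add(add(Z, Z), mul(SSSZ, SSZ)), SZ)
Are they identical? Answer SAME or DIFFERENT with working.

Term A:
  start: add(add(add(S^4(Z), S^4(Z)), mul(Z, Z)), add(mul(Z, Z), add(Z, Z)))
  step 1: add(add(S(add(SSSZ, S^4(Z))), mul(Z, Z)), add(mul(Z, Z), add(Z, Z)))
  step 2: add(S(add(add(SSSZ, S^4(Z)), mul(Z, Z))), add(mul(Z, Z), add(Z, Z)))
  step 3: S(add(add(add(SSSZ, S^4(Z)), mul(Z, Z)), add(mul(Z, Z), add(Z, Z))))
  step 4: S(add(add(S(add(SSZ, S^4(Z))), mul(Z, Z)), add(mul(Z, Z), add(Z, Z))))
  step 5: S(add(S(add(add(SSZ, S^4(Z)), mul(Z, Z))), add(mul(Z, Z), add(Z, Z))))
  step 6: S(S(add(add(add(SSZ, S^4(Z)), mul(Z, Z)), add(mul(Z, Z), add(Z, Z)))))
  step 7: S(S(add(add(S(add(SZ, S^4(Z))), mul(Z, Z)), add(mul(Z, Z), add(Z, Z)))))
  step 8: S(S(add(S(add(add(SZ, S^4(Z)), mul(Z, Z))), add(mul(Z, Z), add(Z, Z)))))
  step 9: S(S(S(add(add(add(SZ, S^4(Z)), mul(Z, Z)), add(mul(Z, Z), add(Z, Z))))))
  step 10: S(S(S(add(add(S(add(Z, S^4(Z))), mul(Z, Z)), add(mul(Z, Z), add(Z, Z))))))
  step 11: S(S(S(add(S(add(add(Z, S^4(Z)), mul(Z, Z))), add(mul(Z, Z), add(Z, Z))))))
  step 12: S(S(S(S(add(add(add(Z, S^4(Z)), mul(Z, Z)), add(mul(Z, Z), add(Z, Z)))))))
  step 13: S(S(S(S(add(add(S^4(Z), mul(Z, Z)), add(mul(Z, Z), add(Z, Z)))))))
  step 14: S(S(S(S(add(S(add(SSSZ, mul(Z, Z))), add(mul(Z, Z), add(Z, Z)))))))
  step 15: S(S(S(S(S(add(add(SSSZ, mul(Z, Z)), add(mul(Z, Z), add(Z, Z))))))))
  step 16: S(S(S(S(S(add(S(add(SSZ, mul(Z, Z))), add(mul(Z, Z), add(Z, Z))))))))
  step 17: S(S(S(S(S(S(add(add(SSZ, mul(Z, Z)), add(mul(Z, Z), add(Z, Z)))))))))
  step 18: S(S(S(S(S(S(add(S(add(SZ, mul(Z, Z))), add(mul(Z, Z), add(Z, Z)))))))))
  step 19: S(S(S(S(S(S(S(add(add(SZ, mul(Z, Z)), add(mul(Z, Z), add(Z, Z))))))))))
  step 20: S(S(S(S(S(S(S(add(S(add(Z, mul(Z, Z))), add(mul(Z, Z), add(Z, Z))))))))))
  step 21: S(S(S(S(S(S(S(S(add(add(Z, mul(Z, Z)), add(mul(Z, Z), add(Z, Z)))))))))))
  step 22: S(S(S(S(S(S(S(S(add(mul(Z, Z), add(mul(Z, Z), add(Z, Z)))))))))))
  step 23: S(S(S(S(S(S(S(S(add(Z, add(mul(Z, Z), add(Z, Z)))))))))))
  step 24: S(S(S(S(S(S(S(S(add(mul(Z, Z), add(Z, Z))))))))))
  step 25: S(S(S(S(S(S(S(S(add(Z, add(Z, Z))))))))))
  step 26: S(S(S(S(S(S(S(S(add(Z, Z)))))))))
  step 27: S^8(Z)

Term B:
  start: mul(add(add(Z, Z), mul(SSSZ, SSZ)), SZ)
  step 1: mul(add(Z, mul(SSSZ, SSZ)), SZ)
  step 2: mul(mul(SSSZ, SSZ), SZ)
  step 3: mul(add(SSZ, mul(SSZ, SSZ)), SZ)
  step 4: mul(S(add(SZ, mul(SSZ, SSZ))), SZ)
  step 5: add(SZ, mul(add(SZ, mul(SSZ, SSZ)), SZ))
  step 6: S(add(Z, mul(add(SZ, mul(SSZ, SSZ)), SZ)))
  step 7: S(mul(add(SZ, mul(SSZ, SSZ)), SZ))
  step 8: S(mul(S(add(Z, mul(SSZ, SSZ))), SZ))
  step 9: S(add(SZ, mul(add(Z, mul(SSZ, SSZ)), SZ)))
  step 10: S(S(add(Z, mul(add(Z, mul(SSZ, SSZ)), SZ))))
  step 11: S(S(mul(add(Z, mul(SSZ, SSZ)), SZ)))
  step 12: S(S(mul(mul(SSZ, SSZ), SZ)))
  step 13: S(S(mul(add(SSZ, mul(SZ, SSZ)), SZ)))
  step 14: S(S(mul(S(add(SZ, mul(SZ, SSZ))), SZ)))
  step 15: S(S(add(SZ, mul(add(SZ, mul(SZ, SSZ)), SZ))))
  step 16: S(S(S(add(Z, mul(add(SZ, mul(SZ, SSZ)), SZ)))))
  step 17: S(S(S(mul(add(SZ, mul(SZ, SSZ)), SZ))))
  step 18: S(S(S(mul(S(add(Z, mul(SZ, SSZ))), SZ))))
  step 19: S(S(S(add(SZ, mul(add(Z, mul(SZ, SSZ)), SZ)))))
  step 20: S(S(S(S(add(Z, mul(add(Z, mul(SZ, SSZ)), SZ))))))
  step 21: S(S(S(S(mul(add(Z, mul(SZ, SSZ)), SZ)))))
  step 22: S(S(S(S(mul(mul(SZ, SSZ), SZ)))))
  step 23: S(S(S(S(mul(add(SSZ, mul(Z, SSZ)), SZ)))))
  step 24: S(S(S(S(mul(S(add(SZ, mul(Z, SSZ))), SZ)))))
  step 25: S(S(S(S(add(SZ, mul(add(SZ, mul(Z, SSZ)), SZ))))))
  step 26: S(S(S(S(S(add(Z, mul(add(SZ, mul(Z, SSZ)), SZ)))))))
  step 27: S(S(S(S(S(mul(add(SZ, mul(Z, SSZ)), SZ))))))
  step 28: S(S(S(S(S(mul(S(add(Z, mul(Z, SSZ))), SZ))))))
  step 29: S(S(S(S(S(add(SZ, mul(add(Z, mul(Z, SSZ)), SZ)))))))
  step 30: S(S(S(S(S(S(add(Z, mul(add(Z, mul(Z, SSZ)), SZ))))))))
  step 31: S(S(S(S(S(S(mul(add(Z, mul(Z, SSZ)), SZ)))))))
  step 32: S(S(S(S(S(S(mul(mul(Z, SSZ), SZ)))))))
  step 33: S(S(S(S(S(S(mul(Z, SZ)))))))
  step 34: S^6(Z)

Answer: DIFFERENT — A ⇓ S^8(Z), B ⇓ S^6(Z)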